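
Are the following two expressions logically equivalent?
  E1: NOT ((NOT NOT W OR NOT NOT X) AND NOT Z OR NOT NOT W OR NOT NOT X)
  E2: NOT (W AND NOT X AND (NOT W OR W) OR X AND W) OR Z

E1: NOT ((NOT NOT W OR NOT NOT X) AND NOT Z OR NOT NOT W OR NOT NOT X)
    = NOT (NOT NOT W OR NOT NOT X)   (absorption)
    = NOT W AND NOT X   (De Morgan)
E2: NOT (W AND NOT X AND (NOT W OR W) OR X AND W) OR Z
    = NOT (W AND NOT X OR X AND W) OR Z   (complement / identity)
    = NOT W OR Z   (distribution)
These differ: at W=1, X=1, Z=1, E1 = 0 but E2 = 1.

No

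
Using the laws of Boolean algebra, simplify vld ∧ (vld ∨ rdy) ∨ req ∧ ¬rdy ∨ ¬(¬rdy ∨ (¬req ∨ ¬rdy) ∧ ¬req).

vld ∧ (vld ∨ rdy) ∨ req ∧ ¬rdy ∨ ¬(¬rdy ∨ (¬req ∨ ¬rdy) ∧ ¬req)
= vld ∧ (vld ∨ rdy) ∨ req ∧ ¬rdy ∨ ¬(¬rdy ∨ ¬req)   [absorption]
= vld ∧ (vld ∨ rdy) ∨ req ∧ ¬rdy ∨ rdy ∧ req   [De Morgan]
= vld ∧ (vld ∨ rdy) ∨ req   [distribution]
= vld ∨ req   [absorption]

vld ∨ req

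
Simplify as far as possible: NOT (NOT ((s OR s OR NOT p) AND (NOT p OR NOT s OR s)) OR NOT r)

NOT (NOT ((s OR s OR NOT p) AND (NOT p OR NOT s OR s)) OR NOT r)
= NOT (NOT (s OR (s OR NOT p) AND (NOT p OR NOT s)) OR NOT r)   [distribution]
= (s OR (s OR NOT p) AND (NOT p OR NOT s)) AND r   [De Morgan]
= (s OR s AND NOT s OR NOT p) AND r   [distribution]
= (s OR NOT p) AND r   [complement / identity]

(s OR NOT p) AND r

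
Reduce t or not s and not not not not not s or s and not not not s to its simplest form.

t or not s

t or not s and not not not not not s or s and not not not s
= t or not s and not not not s or s and not not not s   (double negation)
= t or not not not s   (distribution)
= t or not s   (double negation)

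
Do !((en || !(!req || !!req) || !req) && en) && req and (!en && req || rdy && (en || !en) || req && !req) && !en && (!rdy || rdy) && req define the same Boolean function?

E1: !((en || !(!req || !!req) || !req) && en) && req
    = !((en || req && !req || !req) && en) && req   [De Morgan]
    = !((en || !req) && en) && req   [complement / identity]
    = !en && req   [absorption]
E2: (!en && req || rdy && (en || !en) || req && !req) && !en && (!rdy || rdy) && req
    = (!en && req || rdy || req && !req) && !en && (!rdy || rdy) && req   [complement / identity]
    = (!en && req || rdy || req && !req) && !en && req   [complement / identity]
    = (!en && req || rdy) && !en && req   [complement / identity]
    = !en && req   [absorption]
Both reduce to !en && req, so they are equivalent.

Yes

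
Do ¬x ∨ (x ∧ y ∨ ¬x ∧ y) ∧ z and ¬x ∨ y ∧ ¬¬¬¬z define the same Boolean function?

E1: ¬x ∨ (x ∧ y ∨ ¬x ∧ y) ∧ z
    = ¬x ∨ y ∧ z   — distribution
E2: ¬x ∨ y ∧ ¬¬¬¬z
    = ¬x ∨ y ∧ ¬¬z   — double negation
    = ¬x ∨ y ∧ z   — double negation
Both reduce to ¬x ∨ y ∧ z, so they are equivalent.

Yes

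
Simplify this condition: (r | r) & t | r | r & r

(r | r) & t | r | r & r
= (r | r) & t | r | r
= r | r
= r

r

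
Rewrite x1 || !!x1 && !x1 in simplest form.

x1 || !!x1 && !x1
= x1 || x1 && !x1
= x1

x1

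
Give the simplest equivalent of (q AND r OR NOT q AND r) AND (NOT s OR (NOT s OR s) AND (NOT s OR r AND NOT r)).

(q AND r OR NOT q AND r) AND (NOT s OR (NOT s OR s) AND (NOT s OR r AND NOT r))
= (q AND r OR NOT q AND r) AND (NOT s OR (NOT s OR s) AND NOT s)   (complement / identity)
= r AND (NOT s OR (NOT s OR s) AND NOT s)   (distribution)
= r AND (NOT s OR NOT s)   (complement / identity)
= r AND NOT s   (idempotence)

r AND NOT s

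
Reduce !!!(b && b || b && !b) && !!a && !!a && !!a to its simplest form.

!b && a

!!!(b && b || b && !b) && !!a && !!a && !!a
= !!!b && !!a && !!a && !!a   — distribution
= !!!b && !!a && !!a   — idempotence
= !!!b && !!a   — idempotence
= !!!b && a   — double negation
= !b && a   — double negation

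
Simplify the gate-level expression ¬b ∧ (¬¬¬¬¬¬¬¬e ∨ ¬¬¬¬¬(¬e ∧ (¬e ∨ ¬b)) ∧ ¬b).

¬b ∧ (¬¬¬¬¬¬¬¬e ∨ ¬¬¬¬¬(¬e ∧ (¬e ∨ ¬b)) ∧ ¬b)
= ¬b ∧ (¬¬¬¬¬¬¬¬e ∨ ¬¬¬¬¬¬e ∧ ¬b)   [absorption]
= ¬b ∧ (¬¬¬¬¬¬e ∨ ¬¬¬¬¬¬e ∧ ¬b)   [double negation]
= ¬b ∧ ¬¬¬¬¬¬e   [absorption]
= ¬b ∧ ¬¬¬¬e   [double negation]
= ¬b ∧ ¬¬e   [double negation]
= ¬b ∧ e   [double negation]

¬b ∧ e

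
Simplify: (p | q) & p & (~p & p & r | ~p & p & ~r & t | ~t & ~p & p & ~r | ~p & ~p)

0

(p | q) & p & (~p & p & r | ~p & p & ~r & t | ~t & ~p & p & ~r | ~p & ~p)
= (p | q) & p & (~p & p & r | ~p & p & ~r | ~p & ~p)   [distribution]
= p & (~p & p & r | ~p & p & ~r | ~p & ~p)   [absorption]
= p & (~p & p | ~p & ~p)   [distribution]
= p & ~p   [distribution]
= 0   [complement]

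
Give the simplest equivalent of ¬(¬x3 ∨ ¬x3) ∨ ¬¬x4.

x3 ∨ x4

¬(¬x3 ∨ ¬x3) ∨ ¬¬x4
= ¬(¬x3 ∨ ¬x3) ∨ x4   [double negation]
= ¬¬x3 ∨ x4   [idempotence]
= x3 ∨ x4   [double negation]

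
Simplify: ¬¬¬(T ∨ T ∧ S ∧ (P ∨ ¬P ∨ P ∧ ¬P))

¬¬¬(T ∨ T ∧ S ∧ (P ∨ ¬P ∨ P ∧ ¬P))
= ¬¬¬(T ∨ T ∧ S ∧ (P ∨ ¬P))   — complement / identity
= ¬¬¬(T ∨ T ∧ S)   — complement / identity
= ¬¬¬T   — absorption
= ¬T   — double negation

¬T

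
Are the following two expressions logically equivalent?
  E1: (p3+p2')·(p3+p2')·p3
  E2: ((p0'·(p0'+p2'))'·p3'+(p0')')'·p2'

E1: (p3+p2')·(p3+p2')·p3
    = (p3+p2')·p3   — absorption
    = p3   — absorption
E2: ((p0'·(p0'+p2'))'·p3'+(p0')')'·p2'
    = ((p0')'·p3'+(p0')')'·p2'   — absorption
    = ((p0')')'·p2'   — absorption
    = p0'·p2'   — double negation
These differ: at p0=0, p2=1, p3=1, E1 = 1 but E2 = 0.

No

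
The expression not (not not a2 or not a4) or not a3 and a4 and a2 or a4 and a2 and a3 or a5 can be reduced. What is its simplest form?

not (not not a2 or not a4) or not a3 and a4 and a2 or a4 and a2 and a3 or a5
= not a2 and a4 or not a3 and a4 and a2 or a4 and a2 and a3 or a5   — De Morgan
= not a2 and a4 or a4 and a2 or a5   — distribution
= a4 or a5   — distribution

a4 or a5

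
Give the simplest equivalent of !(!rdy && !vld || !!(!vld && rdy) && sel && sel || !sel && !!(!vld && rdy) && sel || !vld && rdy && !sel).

vld

!(!rdy && !vld || !!(!vld && rdy) && sel && sel || !sel && !!(!vld && rdy) && sel || !vld && rdy && !sel)
= !(!rdy && !vld || !!(!vld && rdy) && sel || !vld && rdy && !sel)
= !(!rdy && !vld || !vld && rdy && sel || !vld && rdy && !sel)
= !(!rdy && !vld || !vld && rdy)
= !!vld
= vld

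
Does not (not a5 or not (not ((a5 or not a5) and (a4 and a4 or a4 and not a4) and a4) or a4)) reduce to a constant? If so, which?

no

not (not a5 or not (not ((a5 or not a5) and (a4 and a4 or a4 and not a4) and a4) or a4))
= not (not a5 or not (not ((a4 and a4 or a4 and not a4) and a4) or a4))   [complement / identity]
= a5 and (not ((a4 and a4 or a4 and not a4) and a4) or a4)   [De Morgan]
= a5 and (not (a4 and a4) or a4)   [distribution]
= a5 and (not a4 or a4)   [idempotence]
= a5   [complement / identity]
This depends on a5, so it is not a constant.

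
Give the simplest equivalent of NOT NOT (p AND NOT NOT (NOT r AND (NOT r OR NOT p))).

p AND NOT r

NOT NOT (p AND NOT NOT (NOT r AND (NOT r OR NOT p)))
= NOT NOT (p AND NOT NOT NOT r)   — absorption
= p AND NOT NOT NOT r   — double negation
= p AND NOT r   — double negation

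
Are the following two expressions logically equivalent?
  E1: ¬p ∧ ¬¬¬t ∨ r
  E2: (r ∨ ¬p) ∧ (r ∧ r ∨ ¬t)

Yes

E1: ¬p ∧ ¬¬¬t ∨ r
    = ¬p ∧ ¬t ∨ r   (double negation)
E2: (r ∨ ¬p) ∧ (r ∧ r ∨ ¬t)
    = (r ∨ ¬p) ∧ (r ∨ ¬t)   (idempotence)
    = ¬p ∧ ¬t ∨ r   (distribution)
Both reduce to ¬p ∧ ¬t ∨ r, so they are equivalent.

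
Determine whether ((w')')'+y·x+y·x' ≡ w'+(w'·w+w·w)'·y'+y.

E1: ((w')')'+y·x+y·x'
    = ((w')')'+y   — distribution
    = w'+y   — double negation
E2: w'+(w'·w+w·w)'·y'+y
    = w'+w'·y'+y   — distribution
    = w'+y   — absorption
Both reduce to w'+y, so they are equivalent.

Yes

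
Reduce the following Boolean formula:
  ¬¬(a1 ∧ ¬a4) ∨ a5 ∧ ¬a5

¬¬(a1 ∧ ¬a4) ∨ a5 ∧ ¬a5
= a1 ∧ ¬a4 ∨ a5 ∧ ¬a5   — double negation
= a1 ∧ ¬a4   — complement / identity

a1 ∧ ¬a4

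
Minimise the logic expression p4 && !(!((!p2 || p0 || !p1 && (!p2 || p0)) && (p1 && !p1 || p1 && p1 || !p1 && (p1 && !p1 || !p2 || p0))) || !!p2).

p4 && !p2

p4 && !(!((!p2 || p0 || !p1 && (!p2 || p0)) && (p1 && !p1 || p1 && p1 || !p1 && (p1 && !p1 || !p2 || p0))) || !!p2)
= p4 && !(!((!p2 || p0 || !p1 && (!p2 || p0)) && (p1 && !p1 || p1 && p1 || !p1 && (!p2 || p0))) || !!p2)   [complement / identity]
= p4 && !(!((!p2 || p0 || !p1 && (!p2 || p0)) && (p1 || !p1 && (!p2 || p0))) || !!p2)   [distribution]
= p4 && !(!((!p2 || p0) && p1 || !p1 && (!p2 || p0)) || !!p2)   [distribution]
= p4 && !(!(!p2 || p0) || !!p2)   [distribution]
= p4 && (!p2 || p0) && !p2   [De Morgan]
= p4 && !p2   [absorption]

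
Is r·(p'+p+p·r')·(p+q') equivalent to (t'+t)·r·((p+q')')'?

E1: r·(p'+p+p·r')·(p+q')
    = r·(p'+p)·(p+q')   (absorption)
    = r·(p+q')   (complement / identity)
E2: (t'+t)·r·((p+q')')'
    = r·((p+q')')'   (complement / identity)
    = r·(p+q')   (double negation)
Both reduce to r·(p+q'), so they are equivalent.

Yes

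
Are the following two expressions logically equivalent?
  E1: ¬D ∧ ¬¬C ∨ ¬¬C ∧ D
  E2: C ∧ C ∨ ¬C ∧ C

Yes

E1: ¬D ∧ ¬¬C ∨ ¬¬C ∧ D
    = ¬¬C
    = C
E2: C ∧ C ∨ ¬C ∧ C
    = C
Both reduce to C, so they are equivalent.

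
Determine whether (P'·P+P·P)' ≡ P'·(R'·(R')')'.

Yes

E1: (P'·P+P·P)'
    = P'   [distribution]
E2: P'·(R'·(R')')'
    = P'·(R+R')   [De Morgan]
    = P'   [complement / identity]
Both reduce to P', so they are equivalent.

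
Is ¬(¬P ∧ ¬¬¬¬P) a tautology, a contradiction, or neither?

tautology

¬(¬P ∧ ¬¬¬¬P)
= P ∨ ¬¬¬P   [De Morgan]
= P ∨ ¬P   [double negation]
= True   [complement]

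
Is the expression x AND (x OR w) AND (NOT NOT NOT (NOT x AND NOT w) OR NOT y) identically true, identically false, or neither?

neither

x AND (x OR w) AND (NOT NOT NOT (NOT x AND NOT w) OR NOT y)
= x AND (x OR w) AND (NOT (NOT x AND NOT w) OR NOT y)   (double negation)
= x AND (x OR w) AND (x OR w OR NOT y)   (De Morgan)
= x AND (x OR w)   (absorption)
= x   (absorption)
This depends on x, so it is not a constant.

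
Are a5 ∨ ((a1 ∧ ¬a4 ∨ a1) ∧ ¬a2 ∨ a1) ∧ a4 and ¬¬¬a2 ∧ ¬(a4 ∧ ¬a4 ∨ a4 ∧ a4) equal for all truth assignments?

E1: a5 ∨ ((a1 ∧ ¬a4 ∨ a1) ∧ ¬a2 ∨ a1) ∧ a4
    = a5 ∨ (a1 ∧ ¬a2 ∨ a1) ∧ a4   — absorption
    = a5 ∨ a1 ∧ a4   — absorption
E2: ¬¬¬a2 ∧ ¬(a4 ∧ ¬a4 ∨ a4 ∧ a4)
    = ¬¬¬a2 ∧ ¬a4   — distribution
    = ¬a2 ∧ ¬a4   — double negation
These differ: at a1=1, a2=1, a4=0, a5=1, E1 = 1 but E2 = 0.

No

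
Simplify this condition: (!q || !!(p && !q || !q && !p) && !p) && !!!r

(!q || !!(p && !q || !q && !p) && !p) && !!!r
= (!q || !!!q && !p) && !!!r   — distribution
= (!q || !q && !p) && !!!r   — double negation
= !q && !!!r   — absorption
= !q && !r   — double negation

!q && !r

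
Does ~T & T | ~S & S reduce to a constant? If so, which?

~T & T | ~S & S
= ~T & T
= 0

yes, False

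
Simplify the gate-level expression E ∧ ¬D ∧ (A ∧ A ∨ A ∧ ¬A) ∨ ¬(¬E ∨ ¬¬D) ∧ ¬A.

E ∧ ¬D ∧ (A ∧ A ∨ A ∧ ¬A) ∨ ¬(¬E ∨ ¬¬D) ∧ ¬A
= E ∧ ¬D ∧ (A ∧ A ∨ A ∧ ¬A) ∨ E ∧ ¬D ∧ ¬A   [De Morgan]
= E ∧ ¬D ∧ A ∨ E ∧ ¬D ∧ ¬A   [distribution]
= E ∧ ¬D   [distribution]

E ∧ ¬D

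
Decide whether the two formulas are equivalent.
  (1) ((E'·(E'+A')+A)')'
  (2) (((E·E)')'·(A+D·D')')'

E1: ((E'·(E'+A')+A)')'
    = ((E'+A)')'   [absorption]
    = E'+A   [double negation]
E2: (((E·E)')'·(A+D·D')')'
    = (E·E)'+A+D·D'   [De Morgan]
    = (E·E)'+A   [complement / identity]
    = E'+A   [idempotence]
Both reduce to E'+A, so they are equivalent.

Yes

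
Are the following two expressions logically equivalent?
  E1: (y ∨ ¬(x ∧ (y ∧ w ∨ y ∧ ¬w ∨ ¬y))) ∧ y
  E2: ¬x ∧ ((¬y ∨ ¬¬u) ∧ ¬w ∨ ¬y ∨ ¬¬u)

No

E1: (y ∨ ¬(x ∧ (y ∧ w ∨ y ∧ ¬w ∨ ¬y))) ∧ y
    = (y ∨ ¬(x ∧ (y ∨ ¬y))) ∧ y
    = (y ∨ ¬x) ∧ y
    = y
E2: ¬x ∧ ((¬y ∨ ¬¬u) ∧ ¬w ∨ ¬y ∨ ¬¬u)
    = ¬x ∧ (¬y ∨ ¬¬u)
    = ¬x ∧ (¬y ∨ u)
These differ: at u=0, w=0, x=0, y=0, E1 = 0 but E2 = 1.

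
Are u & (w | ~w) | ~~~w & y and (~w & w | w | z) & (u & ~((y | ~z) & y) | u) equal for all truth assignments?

No

E1: u & (w | ~w) | ~~~w & y
    = u | ~~~w & y   (complement / identity)
    = u | ~w & y   (double negation)
E2: (~w & w | w | z) & (u & ~((y | ~z) & y) | u)
    = (~w & w | w | z) & (u & ~y | u)   (absorption)
    = (w | z) & (u & ~y | u)   (complement / identity)
    = (w | z) & u   (absorption)
These differ: at u=1, w=0, y=1, z=0, E1 = 1 but E2 = 0.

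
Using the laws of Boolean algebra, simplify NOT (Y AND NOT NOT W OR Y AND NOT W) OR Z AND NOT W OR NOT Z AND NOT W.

NOT (Y AND NOT NOT W OR Y AND NOT W) OR Z AND NOT W OR NOT Z AND NOT W
= NOT (Y AND W OR Y AND NOT W) OR Z AND NOT W OR NOT Z AND NOT W
= NOT (Y AND W OR Y AND NOT W) OR NOT W
= NOT Y OR NOT W

NOT Y OR NOT W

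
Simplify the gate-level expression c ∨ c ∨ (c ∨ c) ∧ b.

c

c ∨ c ∨ (c ∨ c) ∧ b
= c ∨ c   (absorption)
= c   (idempotence)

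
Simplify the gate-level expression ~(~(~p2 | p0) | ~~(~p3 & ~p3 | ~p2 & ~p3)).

~(~(~p2 | p0) | ~~(~p3 & ~p3 | ~p2 & ~p3))
= ~(~(~p2 | p0) | ~p3 & ~p3 | ~p2 & ~p3)   [double negation]
= ~(~(~p2 | p0) | ~p3 & (~p3 | ~p2))   [distribution]
= ~(~(~p2 | p0) | ~p3)   [absorption]
= (~p2 | p0) & p3   [De Morgan]

(~p2 | p0) & p3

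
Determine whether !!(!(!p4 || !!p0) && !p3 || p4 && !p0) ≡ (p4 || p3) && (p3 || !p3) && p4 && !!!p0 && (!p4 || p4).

Yes

E1: !!(!(!p4 || !!p0) && !p3 || p4 && !p0)
    = !!(p4 && !p0 && !p3 || p4 && !p0)   (De Morgan)
    = !!(p4 && !p0)   (absorption)
    = p4 && !p0   (double negation)
E2: (p4 || p3) && (p3 || !p3) && p4 && !!!p0 && (!p4 || p4)
    = (p4 || p3) && p4 && !!!p0 && (!p4 || p4)   (complement / identity)
    = (p4 || p3) && p4 && !!!p0   (complement / identity)
    = p4 && !!!p0   (absorption)
    = p4 && !p0   (double negation)
Both reduce to p4 && !p0, so they are equivalent.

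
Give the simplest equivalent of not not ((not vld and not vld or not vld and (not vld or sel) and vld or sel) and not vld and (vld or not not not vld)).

not not ((not vld and not vld or not vld and (not vld or sel) and vld or sel) and not vld and (vld or not not not vld))
= not not ((not vld and not vld or not vld and vld or sel) and not vld and (vld or not not not vld))   [absorption]
= not not ((not vld and not vld or not vld and vld or sel) and not vld and (vld or not vld))   [double negation]
= not not ((not vld or sel) and not vld and (vld or not vld))   [distribution]
= not not ((not vld or sel) and not vld)   [complement / identity]
= not not not vld   [absorption]
= not vld   [double negation]

not vld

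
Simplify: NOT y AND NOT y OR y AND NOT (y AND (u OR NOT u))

NOT y AND NOT y OR y AND NOT (y AND (u OR NOT u))
= NOT y AND NOT y OR y AND NOT y   — complement / identity
= NOT y   — distribution

NOT y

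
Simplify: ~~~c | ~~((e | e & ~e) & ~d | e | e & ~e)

~~~c | ~~((e | e & ~e) & ~d | e | e & ~e)
= ~~~c | ~~(e | e & ~e)   [absorption]
= ~~~c | ~~e   [complement / identity]
= ~~~c | e   [double negation]
= ~c | e   [double negation]

~c | e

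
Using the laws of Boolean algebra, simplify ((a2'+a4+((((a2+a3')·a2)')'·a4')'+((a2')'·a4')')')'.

((a2'+a4+((((a2+a3')·a2)')'·a4')'+((a2')'·a4')')')'
= ((a2'+a4+((a2')'·a4')'+((a2')'·a4')')')'
= ((a2'+a4+((a2')'·a4')')')'
= ((a2'+a4+a2'+a4)')'
= a2'+a4+a2'+a4
= a2'+a4

a2'+a4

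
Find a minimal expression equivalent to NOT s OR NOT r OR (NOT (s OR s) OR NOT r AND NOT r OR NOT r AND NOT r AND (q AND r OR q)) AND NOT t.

NOT s OR NOT r

NOT s OR NOT r OR (NOT (s OR s) OR NOT r AND NOT r OR NOT r AND NOT r AND (q AND r OR q)) AND NOT t
= NOT s OR NOT r OR (NOT (s OR s) OR NOT r AND NOT r OR NOT r AND NOT r AND q) AND NOT t   [absorption]
= NOT s OR NOT r OR (NOT s OR NOT r AND NOT r OR NOT r AND NOT r AND q) AND NOT t   [idempotence]
= NOT s OR NOT r OR (NOT s OR NOT r AND NOT r) AND NOT t   [absorption]
= NOT s OR NOT r OR (NOT s OR NOT r) AND NOT t   [idempotence]
= NOT s OR NOT r   [absorption]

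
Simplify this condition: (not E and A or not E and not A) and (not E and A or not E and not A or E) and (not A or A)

(not E and A or not E and not A) and (not E and A or not E and not A or E) and (not A or A)
= (not E and A or not E and not A) and (not A or A)   — absorption
= not E and (not A or A)   — distribution
= not E   — complement / identity

not E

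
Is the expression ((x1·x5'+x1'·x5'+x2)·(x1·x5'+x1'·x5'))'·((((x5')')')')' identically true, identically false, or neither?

identically false

((x1·x5'+x1'·x5'+x2)·(x1·x5'+x1'·x5'))'·((((x5')')')')'
= (x1·x5'+x1'·x5')'·((((x5')')')')'   (absorption)
= (x1·x5'+x1'·x5')'·((x5')')'   (double negation)
= (x5')'·((x5')')'   (distribution)
= x5·((x5')')'   (double negation)
= x5·x5'   (double negation)
= 0   (complement)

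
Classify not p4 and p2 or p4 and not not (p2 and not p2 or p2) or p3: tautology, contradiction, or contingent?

contingent

not p4 and p2 or p4 and not not (p2 and not p2 or p2) or p3
= not p4 and p2 or p4 and not not p2 or p3   [complement / identity]
= not p4 and p2 or p4 and p2 or p3   [double negation]
= p2 or p3   [distribution]
This depends on p2, p3, so it is not a constant.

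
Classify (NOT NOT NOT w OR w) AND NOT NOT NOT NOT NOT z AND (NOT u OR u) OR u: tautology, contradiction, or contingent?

(NOT NOT NOT w OR w) AND NOT NOT NOT NOT NOT z AND (NOT u OR u) OR u
= (NOT NOT NOT w OR w) AND NOT NOT NOT NOT NOT z OR u
= (NOT NOT NOT w OR w) AND NOT NOT NOT z OR u
= (NOT NOT NOT w OR w) AND NOT z OR u
= (NOT w OR w) AND NOT z OR u
= NOT z OR u
This depends on u, z, so it is not a constant.

contingent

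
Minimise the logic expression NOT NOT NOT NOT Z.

Z

NOT NOT NOT NOT Z
= NOT NOT Z   [double negation]
= Z   [double negation]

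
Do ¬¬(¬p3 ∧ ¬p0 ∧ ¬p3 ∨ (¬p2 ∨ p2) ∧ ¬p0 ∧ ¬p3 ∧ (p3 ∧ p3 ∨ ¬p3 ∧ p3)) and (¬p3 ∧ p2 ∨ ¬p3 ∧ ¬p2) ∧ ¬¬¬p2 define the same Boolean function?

E1: ¬¬(¬p3 ∧ ¬p0 ∧ ¬p3 ∨ (¬p2 ∨ p2) ∧ ¬p0 ∧ ¬p3 ∧ (p3 ∧ p3 ∨ ¬p3 ∧ p3))
    = ¬¬(¬p3 ∧ ¬p0 ∧ ¬p3 ∨ ¬p0 ∧ ¬p3 ∧ (p3 ∧ p3 ∨ ¬p3 ∧ p3))   (complement / identity)
    = ¬¬(¬p3 ∧ ¬p0 ∧ ¬p3 ∨ ¬p0 ∧ ¬p3 ∧ p3)   (distribution)
    = ¬p3 ∧ ¬p0 ∧ ¬p3 ∨ ¬p0 ∧ ¬p3 ∧ p3   (double negation)
    = ¬p0 ∧ ¬p3   (distribution)
E2: (¬p3 ∧ p2 ∨ ¬p3 ∧ ¬p2) ∧ ¬¬¬p2
    = ¬p3 ∧ ¬¬¬p2   (distribution)
    = ¬p3 ∧ ¬p2   (double negation)
These differ: at p0=1, p2=0, p3=0, E1 = 0 but E2 = 1.

No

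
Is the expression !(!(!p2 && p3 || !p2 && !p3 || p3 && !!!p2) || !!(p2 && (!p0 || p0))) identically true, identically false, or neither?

neither

!(!(!p2 && p3 || !p2 && !p3 || p3 && !!!p2) || !!(p2 && (!p0 || p0)))
= !(!(!p2 && p3 || !p2 && !p3 || p3 && !!!p2) || !!p2)   (complement / identity)
= !(!(!p2 && p3 || !p2 && !p3 || p3 && !p2) || !!p2)   (double negation)
= !(!(!p2 && p3 || !p2) || !!p2)   (distribution)
= !(!!p2 || !!p2)   (absorption)
= !p2 && !p2   (De Morgan)
= !p2   (idempotence)
This depends on p2, so it is not a constant.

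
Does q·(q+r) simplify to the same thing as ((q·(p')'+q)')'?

E1: q·(q+r)
    = q   [absorption]
E2: ((q·(p')'+q)')'
    = q·(p')'+q   [double negation]
    = q·p+q   [double negation]
    = q   [absorption]
Both reduce to q, so they are equivalent.

Yes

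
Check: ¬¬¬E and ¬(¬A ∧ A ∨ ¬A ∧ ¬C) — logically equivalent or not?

E1: ¬¬¬E
    = ¬E   — double negation
E2: ¬(¬A ∧ A ∨ ¬A ∧ ¬C)
    = ¬(¬A ∧ ¬C)   — complement / identity
    = A ∨ C   — De Morgan
These differ: at A=0, C=1, E=1, E1 = 0 but E2 = 1.

No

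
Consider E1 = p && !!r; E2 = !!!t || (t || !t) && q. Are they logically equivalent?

No

E1: p && !!r
    = p && r   [double negation]
E2: !!!t || (t || !t) && q
    = !!!t || q   [complement / identity]
    = !t || q   [double negation]
These differ: at p=0, q=0, r=0, t=0, E1 = 0 but E2 = 1.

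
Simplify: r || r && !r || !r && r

r || r && !r || !r && r
= r || (!r || !r) && r   (distribution)
= r || !r && r   (idempotence)
= r   (complement / identity)

r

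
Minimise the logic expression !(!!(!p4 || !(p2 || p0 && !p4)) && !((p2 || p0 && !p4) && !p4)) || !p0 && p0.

p2 || p0 && !p4

!(!!(!p4 || !(p2 || p0 && !p4)) && !((p2 || p0 && !p4) && !p4)) || !p0 && p0
= !(!p4 || !(p2 || p0 && !p4)) || (p2 || p0 && !p4) && !p4 || !p0 && p0   (De Morgan)
= p4 && (p2 || p0 && !p4) || (p2 || p0 && !p4) && !p4 || !p0 && p0   (De Morgan)
= p2 || p0 && !p4 || !p0 && p0   (distribution)
= p2 || p0 && !p4   (complement / identity)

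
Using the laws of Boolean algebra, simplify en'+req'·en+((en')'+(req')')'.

en'+req'

en'+req'·en+((en')'+(req')')'
= en'+req'·en+en'·req'   (De Morgan)
= en'+req'   (distribution)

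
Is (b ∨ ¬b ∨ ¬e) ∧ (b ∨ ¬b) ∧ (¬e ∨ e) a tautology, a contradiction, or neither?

(b ∨ ¬b ∨ ¬e) ∧ (b ∨ ¬b) ∧ (¬e ∨ e)
= (b ∨ ¬b ∨ ¬e) ∧ (b ∨ ¬b)
= b ∨ ¬b
= True

tautology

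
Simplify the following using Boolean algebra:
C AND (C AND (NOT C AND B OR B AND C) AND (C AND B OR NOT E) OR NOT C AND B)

C AND B

C AND (C AND (NOT C AND B OR B AND C) AND (C AND B OR NOT E) OR NOT C AND B)
= C AND (C AND B AND (C AND B OR NOT E) OR NOT C AND B)   — distribution
= C AND (C AND B OR NOT C AND B)   — absorption
= C AND B   — distribution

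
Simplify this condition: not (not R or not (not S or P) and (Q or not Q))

R and (not S or P)

not (not R or not (not S or P) and (Q or not Q))
= not (not R or not (not S or P))   [complement / identity]
= R and (not S or P)   [De Morgan]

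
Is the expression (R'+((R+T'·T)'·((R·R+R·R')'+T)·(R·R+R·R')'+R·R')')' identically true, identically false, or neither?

(R'+((R+T'·T)'·((R·R+R·R')'+T)·(R·R+R·R')'+R·R')')'
= (R'+((R+T'·T)'·(R·R+R·R')'+R·R')')'
= R·((R+T'·T)'·(R·R+R·R')'+R·R')
= R·((R+T'·T)'·R'+R·R')
= R·(R'·R'+R·R')
= R·R'
= 0

identically false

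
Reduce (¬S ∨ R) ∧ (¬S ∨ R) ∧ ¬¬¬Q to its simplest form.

(¬S ∨ R) ∧ ¬Q

(¬S ∨ R) ∧ (¬S ∨ R) ∧ ¬¬¬Q
= (¬S ∨ R) ∧ ¬¬¬Q
= (¬S ∨ R) ∧ ¬Q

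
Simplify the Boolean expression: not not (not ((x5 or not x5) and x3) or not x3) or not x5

not x3 or not x5

not not (not ((x5 or not x5) and x3) or not x3) or not x5
= not not (not x3 or not x3) or not x5   — complement / identity
= not x3 or not x3 or not x5   — double negation
= not x3 or not x5   — idempotence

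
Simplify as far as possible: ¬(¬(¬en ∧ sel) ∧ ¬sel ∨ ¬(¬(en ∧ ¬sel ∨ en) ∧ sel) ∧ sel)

¬en ∧ sel

¬(¬(¬en ∧ sel) ∧ ¬sel ∨ ¬(¬(en ∧ ¬sel ∨ en) ∧ sel) ∧ sel)
= ¬(¬(¬en ∧ sel) ∧ ¬sel ∨ ¬(¬en ∧ sel) ∧ sel)
= ¬¬(¬en ∧ sel)
= ¬en ∧ sel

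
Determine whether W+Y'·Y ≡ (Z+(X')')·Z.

No

E1: W+Y'·Y
    = W   (complement / identity)
E2: (Z+(X')')·Z
    = (Z+X)·Z   (double negation)
    = Z   (absorption)
These differ: at W=1, X=0, Y=0, Z=0, E1 = 1 but E2 = 0.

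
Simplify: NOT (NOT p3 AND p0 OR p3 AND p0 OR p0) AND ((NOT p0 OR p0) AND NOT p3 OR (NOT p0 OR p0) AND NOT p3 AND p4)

NOT (NOT p3 AND p0 OR p3 AND p0 OR p0) AND ((NOT p0 OR p0) AND NOT p3 OR (NOT p0 OR p0) AND NOT p3 AND p4)
= NOT (p0 OR p0) AND ((NOT p0 OR p0) AND NOT p3 OR (NOT p0 OR p0) AND NOT p3 AND p4)   — distribution
= NOT (p0 OR p0) AND (NOT p0 OR p0) AND NOT p3   — absorption
= NOT (p0 OR p0) AND NOT p3   — complement / identity
= NOT p0 AND NOT p3   — idempotence

NOT p0 AND NOT p3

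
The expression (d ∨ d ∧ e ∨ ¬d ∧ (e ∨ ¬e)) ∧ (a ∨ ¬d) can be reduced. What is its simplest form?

a ∨ ¬d

(d ∨ d ∧ e ∨ ¬d ∧ (e ∨ ¬e)) ∧ (a ∨ ¬d)
= (d ∨ d ∧ e ∨ ¬d) ∧ (a ∨ ¬d)   — complement / identity
= (d ∨ ¬d) ∧ (a ∨ ¬d)   — absorption
= a ∨ ¬d   — complement / identity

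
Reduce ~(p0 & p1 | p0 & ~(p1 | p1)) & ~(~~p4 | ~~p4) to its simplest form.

~(p0 & p1 | p0 & ~(p1 | p1)) & ~(~~p4 | ~~p4)
= ~(p0 & p1 | p0 & ~(p1 | p1)) & ~p4 & ~p4
= ~(p0 & p1 | p0 & ~p1) & ~p4 & ~p4
= ~p0 & ~p4 & ~p4
= ~p0 & ~p4

~p0 & ~p4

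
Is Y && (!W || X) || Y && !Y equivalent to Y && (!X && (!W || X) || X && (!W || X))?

E1: Y && (!W || X) || Y && !Y
    = Y && (!W || X)   — complement / identity
E2: Y && (!X && (!W || X) || X && (!W || X))
    = Y && (!W || X)   — distribution
Both reduce to Y && (!W || X), so they are equivalent.

Yes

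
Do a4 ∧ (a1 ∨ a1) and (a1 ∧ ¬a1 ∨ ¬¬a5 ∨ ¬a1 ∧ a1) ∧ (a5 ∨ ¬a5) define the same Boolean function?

No

E1: a4 ∧ (a1 ∨ a1)
    = a4 ∧ a1   — idempotence
E2: (a1 ∧ ¬a1 ∨ ¬¬a5 ∨ ¬a1 ∧ a1) ∧ (a5 ∨ ¬a5)
    = (a1 ∧ ¬a1 ∨ a5 ∨ ¬a1 ∧ a1) ∧ (a5 ∨ ¬a5)   — double negation
    = a1 ∧ ¬a1 ∨ a5 ∨ ¬a1 ∧ a1   — complement / identity
    = a5 ∨ ¬a1 ∧ a1   — complement / identity
    = a5   — complement / identity
These differ: at a1=0, a4=0, a5=1, E1 = 0 but E2 = 1.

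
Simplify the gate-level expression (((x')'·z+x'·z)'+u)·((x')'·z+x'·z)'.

z'

(((x')'·z+x'·z)'+u)·((x')'·z+x'·z)'
= ((x')'·z+x'·z)'   (absorption)
= (x·z+x'·z)'   (double negation)
= z'   (distribution)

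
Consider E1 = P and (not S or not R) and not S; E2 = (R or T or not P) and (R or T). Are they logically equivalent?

E1: P and (not S or not R) and not S
    = P and not S   — absorption
E2: (R or T or not P) and (R or T)
    = R or T   — absorption
These differ: at P=0, R=1, S=1, T=0, E1 = 0 but E2 = 1.

No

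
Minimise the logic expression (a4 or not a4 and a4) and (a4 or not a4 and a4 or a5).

a4

(a4 or not a4 and a4) and (a4 or not a4 and a4 or a5)
= a4 or not a4 and a4   — absorption
= a4   — complement / identity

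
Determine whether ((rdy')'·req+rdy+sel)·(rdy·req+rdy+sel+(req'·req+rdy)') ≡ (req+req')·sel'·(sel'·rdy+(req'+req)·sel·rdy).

No

E1: ((rdy')'·req+rdy+sel)·(rdy·req+rdy+sel+(req'·req+rdy)')
    = ((rdy')'·req+rdy+sel)·(rdy·req+rdy+sel+rdy')   (complement / identity)
    = (rdy·req+rdy+sel)·(rdy·req+rdy+sel+rdy')   (double negation)
    = rdy·req+rdy+sel   (absorption)
    = rdy+sel   (absorption)
E2: (req+req')·sel'·(sel'·rdy+(req'+req)·sel·rdy)
    = (req+req')·sel'·(sel'·rdy+sel·rdy)   (complement / identity)
    = (req+req')·sel'·rdy   (distribution)
    = sel'·rdy   (complement / identity)
These differ: at rdy=0, req=1, sel=1, E1 = 1 but E2 = 0.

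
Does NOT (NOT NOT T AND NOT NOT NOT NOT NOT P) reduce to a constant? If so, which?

NOT (NOT NOT T AND NOT NOT NOT NOT NOT P)
= NOT (NOT NOT T AND NOT NOT NOT P)   [double negation]
= NOT (NOT NOT T AND NOT P)   [double negation]
= NOT T OR P   [De Morgan]
This depends on P, T, so it is not a constant.

no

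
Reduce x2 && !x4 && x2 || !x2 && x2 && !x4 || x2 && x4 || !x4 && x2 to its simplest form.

x2

x2 && !x4 && x2 || !x2 && x2 && !x4 || x2 && x4 || !x4 && x2
= x2 && !x4 && x2 || !x2 && x2 && !x4 || x2
= x2 && !x4 || x2
= x2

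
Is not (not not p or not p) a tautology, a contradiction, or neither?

contradiction

not (not not p or not p)
= not p and p   (De Morgan)
= False   (complement)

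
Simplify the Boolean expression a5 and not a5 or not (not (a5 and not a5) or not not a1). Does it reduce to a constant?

False

a5 and not a5 or not (not (a5 and not a5) or not not a1)
= a5 and not a5 or a5 and not a5 and not a1
= a5 and not a5
= False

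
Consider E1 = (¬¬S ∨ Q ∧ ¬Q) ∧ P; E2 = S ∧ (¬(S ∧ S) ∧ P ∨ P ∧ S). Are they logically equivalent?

Yes

E1: (¬¬S ∨ Q ∧ ¬Q) ∧ P
    = (S ∨ Q ∧ ¬Q) ∧ P
    = S ∧ P
E2: S ∧ (¬(S ∧ S) ∧ P ∨ P ∧ S)
    = S ∧ (¬S ∧ P ∨ P ∧ S)
    = S ∧ P
Both reduce to S ∧ P, so they are equivalent.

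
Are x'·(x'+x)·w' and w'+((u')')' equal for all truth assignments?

E1: x'·(x'+x)·w'
    = x'·w'
E2: w'+((u')')'
    = w'+u'
These differ: at u=0, w=1, x=1, E1 = 0 but E2 = 1.

No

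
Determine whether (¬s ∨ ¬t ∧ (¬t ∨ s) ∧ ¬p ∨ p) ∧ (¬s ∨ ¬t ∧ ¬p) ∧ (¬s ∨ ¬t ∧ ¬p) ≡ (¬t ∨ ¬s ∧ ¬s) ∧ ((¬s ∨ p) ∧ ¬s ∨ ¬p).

E1: (¬s ∨ ¬t ∧ (¬t ∨ s) ∧ ¬p ∨ p) ∧ (¬s ∨ ¬t ∧ ¬p) ∧ (¬s ∨ ¬t ∧ ¬p)
    = (¬s ∨ ¬t ∧ (¬t ∨ s) ∧ ¬p ∨ p) ∧ (¬s ∨ ¬t ∧ ¬p)   — idempotence
    = (¬s ∨ ¬t ∧ ¬p ∨ p) ∧ (¬s ∨ ¬t ∧ ¬p)   — absorption
    = ¬s ∨ ¬t ∧ ¬p   — absorption
E2: (¬t ∨ ¬s ∧ ¬s) ∧ ((¬s ∨ p) ∧ ¬s ∨ ¬p)
    = (¬t ∨ ¬s ∧ ¬s) ∧ (¬s ∨ ¬p)   — absorption
    = (¬t ∨ ¬s) ∧ (¬s ∨ ¬p)   — idempotence
    = ¬s ∨ ¬t ∧ ¬p   — distribution
Both reduce to ¬s ∨ ¬t ∧ ¬p, so they are equivalent.

Yes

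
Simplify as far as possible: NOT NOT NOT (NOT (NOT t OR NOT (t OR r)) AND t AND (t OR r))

NOT t

NOT NOT NOT (NOT (NOT t OR NOT (t OR r)) AND t AND (t OR r))
= NOT NOT NOT (t AND (t OR r) AND t AND (t OR r))   — De Morgan
= NOT NOT NOT (t AND (t OR r))   — idempotence
= NOT NOT NOT t   — absorption
= NOT t   — double negation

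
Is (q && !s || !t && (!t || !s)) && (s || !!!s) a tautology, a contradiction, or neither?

neither

(q && !s || !t && (!t || !s)) && (s || !!!s)
= (q && !s || !t && (!t || !s)) && (s || !s)   (double negation)
= (q && !s || !t) && (s || !s)   (absorption)
= q && !s || !t   (complement / identity)
This depends on q, s, t, so it is not a constant.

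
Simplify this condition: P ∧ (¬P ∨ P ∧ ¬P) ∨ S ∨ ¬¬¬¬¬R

S ∨ ¬R

P ∧ (¬P ∨ P ∧ ¬P) ∨ S ∨ ¬¬¬¬¬R
= P ∧ ¬P ∨ S ∨ ¬¬¬¬¬R
= S ∨ ¬¬¬¬¬R
= S ∨ ¬¬¬R
= S ∨ ¬R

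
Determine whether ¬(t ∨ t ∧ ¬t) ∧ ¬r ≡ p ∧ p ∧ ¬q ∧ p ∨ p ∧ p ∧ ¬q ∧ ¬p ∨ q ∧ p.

E1: ¬(t ∨ t ∧ ¬t) ∧ ¬r
    = ¬t ∧ ¬r   (complement / identity)
E2: p ∧ p ∧ ¬q ∧ p ∨ p ∧ p ∧ ¬q ∧ ¬p ∨ q ∧ p
    = p ∧ p ∧ ¬q ∨ q ∧ p   (distribution)
    = p ∧ ¬q ∨ q ∧ p   (idempotence)
    = p   (distribution)
These differ: at p=1, q=1, r=1, t=0, E1 = 0 but E2 = 1.

No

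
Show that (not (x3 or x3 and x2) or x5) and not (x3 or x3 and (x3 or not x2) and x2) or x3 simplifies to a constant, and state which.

(not (x3 or x3 and x2) or x5) and not (x3 or x3 and (x3 or not x2) and x2) or x3
= (not (x3 or x3 and x2) or x5) and not (x3 or x3 and x2) or x3   (absorption)
= not (x3 or x3 and x2) or x3   (absorption)
= not x3 or x3   (absorption)
= True   (complement)

True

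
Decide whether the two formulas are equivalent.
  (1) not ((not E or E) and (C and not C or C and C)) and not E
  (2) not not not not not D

E1: not ((not E or E) and (C and not C or C and C)) and not E
    = not (C and not C or C and C) and not E
    = not C and not E
E2: not not not not not D
    = not not not D
    = not D
These differ: at C=0, D=0, E=1, E1 = 0 but E2 = 1.

No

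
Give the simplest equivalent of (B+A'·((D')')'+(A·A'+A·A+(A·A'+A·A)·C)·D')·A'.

(B+A'·((D')')'+(A·A'+A·A+(A·A'+A·A)·C)·D')·A'
= (B+A'·((D')')'+(A·A'+A·A)·D')·A'   (absorption)
= (B+A'·D'+(A·A'+A·A)·D')·A'   (double negation)
= (B+A'·D'+A·D')·A'   (distribution)
= (B+D')·A'   (distribution)

(B+D')·A'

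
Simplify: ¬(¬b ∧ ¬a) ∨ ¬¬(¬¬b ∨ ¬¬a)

b ∨ a

¬(¬b ∧ ¬a) ∨ ¬¬(¬¬b ∨ ¬¬a)
= ¬(¬b ∧ ¬a) ∨ ¬(¬b ∧ ¬a)
= ¬(¬b ∧ ¬a)
= b ∨ a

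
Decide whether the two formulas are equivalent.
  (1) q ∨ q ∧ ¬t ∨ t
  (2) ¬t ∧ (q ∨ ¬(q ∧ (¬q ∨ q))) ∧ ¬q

No

E1: q ∨ q ∧ ¬t ∨ t
    = q ∨ t   [absorption]
E2: ¬t ∧ (q ∨ ¬(q ∧ (¬q ∨ q))) ∧ ¬q
    = ¬t ∧ (q ∨ ¬q) ∧ ¬q   [complement / identity]
    = ¬t ∧ ¬q   [complement / identity]
These differ: at q=1, t=1, E1 = 1 but E2 = 0.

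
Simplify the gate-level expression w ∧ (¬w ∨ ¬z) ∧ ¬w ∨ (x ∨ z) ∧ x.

w ∧ (¬w ∨ ¬z) ∧ ¬w ∨ (x ∨ z) ∧ x
= w ∧ ¬w ∨ (x ∨ z) ∧ x   (absorption)
= w ∧ ¬w ∨ x   (absorption)
= x   (complement / identity)

x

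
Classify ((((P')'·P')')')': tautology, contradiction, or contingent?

tautology

((((P')'·P')')')'
= ((P')'·P')'   (double negation)
= P'+P   (De Morgan)
= 1   (complement)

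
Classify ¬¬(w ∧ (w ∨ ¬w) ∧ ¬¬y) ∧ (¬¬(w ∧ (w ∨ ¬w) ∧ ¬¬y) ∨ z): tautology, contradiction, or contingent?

¬¬(w ∧ (w ∨ ¬w) ∧ ¬¬y) ∧ (¬¬(w ∧ (w ∨ ¬w) ∧ ¬¬y) ∨ z)
= ¬¬(w ∧ (w ∨ ¬w) ∧ ¬¬y)
= ¬¬(w ∧ (w ∨ ¬w) ∧ y)
= w ∧ (w ∨ ¬w) ∧ y
= w ∧ y
This depends on w, y, so it is not a constant.

contingent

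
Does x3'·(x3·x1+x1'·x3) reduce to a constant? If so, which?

x3'·(x3·x1+x1'·x3)
= x3'·x3   [distribution]
= 0   [complement]

yes, False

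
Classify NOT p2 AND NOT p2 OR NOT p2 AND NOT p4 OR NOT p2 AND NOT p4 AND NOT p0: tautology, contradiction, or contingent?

contingent

NOT p2 AND NOT p2 OR NOT p2 AND NOT p4 OR NOT p2 AND NOT p4 AND NOT p0
= NOT p2 AND NOT p2 OR NOT p2 AND NOT p4   — absorption
= NOT p2 AND (NOT p2 OR NOT p4)   — distribution
= NOT p2   — absorption
This depends on p2, so it is not a constant.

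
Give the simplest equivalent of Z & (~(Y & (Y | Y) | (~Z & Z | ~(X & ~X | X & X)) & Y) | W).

Z & (~Y | W)

Z & (~(Y & (Y | Y) | (~Z & Z | ~(X & ~X | X & X)) & Y) | W)
= Z & (~(Y & Y | (~Z & Z | ~(X & ~X | X & X)) & Y) | W)   — idempotence
= Z & (~(Y & Y | (~Z & Z | ~X) & Y) | W)   — distribution
= Z & (~((Y | ~Z & Z | ~X) & Y) | W)   — distribution
= Z & (~((Y | ~X) & Y) | W)   — complement / identity
= Z & (~Y | W)   — absorption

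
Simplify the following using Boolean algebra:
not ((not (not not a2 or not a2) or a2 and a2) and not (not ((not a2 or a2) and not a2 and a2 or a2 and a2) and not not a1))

not ((not (not not a2 or not a2) or a2 and a2) and not (not ((not a2 or a2) and not a2 and a2 or a2 and a2) and not not a1))
= not ((not (not not a2 or not a2) or a2 and a2) and ((not a2 or a2) and not a2 and a2 or a2 and a2 or not a1))
= not ((not (not not a2 or not a2) or a2 and a2) and (not a2 and a2 or a2 and a2 or not a1))
= not ((not a2 and a2 or a2 and a2) and (not a2 and a2 or a2 and a2 or not a1))
= not (not a2 and a2 or a2 and a2)
= not a2

not a2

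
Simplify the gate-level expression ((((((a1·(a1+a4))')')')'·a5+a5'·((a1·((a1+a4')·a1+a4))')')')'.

((((((a1·(a1+a4))')')')'·a5+a5'·((a1·((a1+a4')·a1+a4))')')')'
= ((((((a1·(a1+a4))')')')'·a5+a5'·((a1·(a1+a4))')')')'   — absorption
= ((((a1·(a1+a4))')'·a5+a5'·((a1·(a1+a4))')')')'   — double negation
= ((((a1·(a1+a4))')')')'   — distribution
= (((a1')')')'   — absorption
= (a1')'   — double negation
= a1   — double negation

a1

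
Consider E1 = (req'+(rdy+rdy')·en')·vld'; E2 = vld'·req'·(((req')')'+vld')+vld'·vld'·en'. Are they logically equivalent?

Yes

E1: (req'+(rdy+rdy')·en')·vld'
    = (req'+en')·vld'   — complement / identity
E2: vld'·req'·(((req')')'+vld')+vld'·vld'·en'
    = vld'·req'·(((req')')'+vld')+vld'·en'   — idempotence
    = (req'·(((req')')'+vld')+en')·vld'   — distribution
    = (req'·(req'+vld')+en')·vld'   — double negation
    = (req'+en')·vld'   — absorption
Both reduce to (req'+en')·vld', so they are equivalent.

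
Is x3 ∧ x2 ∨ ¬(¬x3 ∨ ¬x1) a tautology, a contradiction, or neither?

neither

x3 ∧ x2 ∨ ¬(¬x3 ∨ ¬x1)
= x3 ∧ x2 ∨ x3 ∧ x1   [De Morgan]
= (x2 ∨ x1) ∧ x3   [distribution]
This depends on x1, x2, x3, so it is not a constant.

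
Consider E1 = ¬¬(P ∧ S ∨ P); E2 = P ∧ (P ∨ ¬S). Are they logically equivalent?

E1: ¬¬(P ∧ S ∨ P)
    = ¬¬P   [absorption]
    = P   [double negation]
E2: P ∧ (P ∨ ¬S)
    = P   [absorption]
Both reduce to P, so they are equivalent.

Yes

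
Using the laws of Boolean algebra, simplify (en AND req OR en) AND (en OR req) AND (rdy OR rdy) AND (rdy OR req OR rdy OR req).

en AND rdy

(en AND req OR en) AND (en OR req) AND (rdy OR rdy) AND (rdy OR req OR rdy OR req)
= en AND (en OR req) AND (rdy OR rdy) AND (rdy OR req OR rdy OR req)   [absorption]
= en AND (en OR req) AND (rdy OR rdy) AND (rdy OR req)   [idempotence]
= en AND (en OR req) AND (rdy AND req OR rdy)   [distribution]
= en AND (rdy AND req OR rdy)   [absorption]
= en AND rdy   [absorption]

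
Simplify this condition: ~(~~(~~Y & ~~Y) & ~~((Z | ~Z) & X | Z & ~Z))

~(~~(~~Y & ~~Y) & ~~((Z | ~Z) & X | Z & ~Z))
= ~(~(~Y | ~Y) & ~~((Z | ~Z) & X | Z & ~Z))   — De Morgan
= ~Y | ~Y | ~((Z | ~Z) & X | Z & ~Z)   — De Morgan
= ~Y | ~Y | ~((Z | ~Z) & X)   — complement / identity
= ~Y | ~((Z | ~Z) & X)   — idempotence
= ~Y | ~X   — complement / identity

~Y | ~X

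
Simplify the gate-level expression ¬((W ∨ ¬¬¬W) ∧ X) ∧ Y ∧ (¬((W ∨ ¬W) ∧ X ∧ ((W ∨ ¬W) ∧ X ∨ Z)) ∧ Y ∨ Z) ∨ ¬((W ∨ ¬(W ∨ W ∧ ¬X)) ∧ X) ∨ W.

¬X ∨ W

¬((W ∨ ¬¬¬W) ∧ X) ∧ Y ∧ (¬((W ∨ ¬W) ∧ X ∧ ((W ∨ ¬W) ∧ X ∨ Z)) ∧ Y ∨ Z) ∨ ¬((W ∨ ¬(W ∨ W ∧ ¬X)) ∧ X) ∨ W
= ¬((W ∨ ¬¬¬W) ∧ X) ∧ Y ∧ (¬((W ∨ ¬W) ∧ X ∧ ((W ∨ ¬W) ∧ X ∨ Z)) ∧ Y ∨ Z) ∨ ¬((W ∨ ¬W) ∧ X) ∨ W   — absorption
= ¬((W ∨ ¬W) ∧ X) ∧ Y ∧ (¬((W ∨ ¬W) ∧ X ∧ ((W ∨ ¬W) ∧ X ∨ Z)) ∧ Y ∨ Z) ∨ ¬((W ∨ ¬W) ∧ X) ∨ W   — double negation
= ¬((W ∨ ¬W) ∧ X) ∧ Y ∧ (¬((W ∨ ¬W) ∧ X) ∧ Y ∨ Z) ∨ ¬((W ∨ ¬W) ∧ X) ∨ W   — absorption
= ¬((W ∨ ¬W) ∧ X) ∧ Y ∨ ¬((W ∨ ¬W) ∧ X) ∨ W   — absorption
= ¬((W ∨ ¬W) ∧ X) ∨ W   — absorption
= ¬X ∨ W   — complement / identity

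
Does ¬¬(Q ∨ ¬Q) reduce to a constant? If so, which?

¬¬(Q ∨ ¬Q)
= Q ∨ ¬Q   — double negation
= True   — complement

yes, True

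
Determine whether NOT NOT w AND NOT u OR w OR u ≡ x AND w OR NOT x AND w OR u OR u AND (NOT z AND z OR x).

E1: NOT NOT w AND NOT u OR w OR u
    = w AND NOT u OR w OR u   (double negation)
    = w OR u   (absorption)
E2: x AND w OR NOT x AND w OR u OR u AND (NOT z AND z OR x)
    = w OR u OR u AND (NOT z AND z OR x)   (distribution)
    = w OR u OR u AND x   (complement / identity)
    = w OR u   (absorption)
Both reduce to w OR u, so they are equivalent.

Yes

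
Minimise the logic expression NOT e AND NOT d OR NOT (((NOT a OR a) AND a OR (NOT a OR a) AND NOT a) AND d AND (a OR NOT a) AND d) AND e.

NOT d

NOT e AND NOT d OR NOT (((NOT a OR a) AND a OR (NOT a OR a) AND NOT a) AND d AND (a OR NOT a) AND d) AND e
= NOT e AND NOT d OR NOT (((NOT a OR a) AND a OR (NOT a OR a) AND NOT a) AND d AND d) AND e
= NOT e AND NOT d OR NOT ((NOT a OR a) AND d AND d) AND e
= NOT e AND NOT d OR NOT (d AND d) AND e
= NOT e AND NOT d OR NOT d AND e
= NOT d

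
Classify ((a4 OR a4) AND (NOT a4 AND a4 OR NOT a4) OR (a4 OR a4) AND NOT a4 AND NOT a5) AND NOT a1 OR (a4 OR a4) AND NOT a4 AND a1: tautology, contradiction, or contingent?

((a4 OR a4) AND (NOT a4 AND a4 OR NOT a4) OR (a4 OR a4) AND NOT a4 AND NOT a5) AND NOT a1 OR (a4 OR a4) AND NOT a4 AND a1
= ((a4 OR a4) AND NOT a4 OR (a4 OR a4) AND NOT a4 AND NOT a5) AND NOT a1 OR (a4 OR a4) AND NOT a4 AND a1   — complement / identity
= (a4 OR a4) AND NOT a4 AND NOT a1 OR (a4 OR a4) AND NOT a4 AND a1   — absorption
= (a4 OR a4) AND NOT a4   — distribution
= a4 AND NOT a4   — idempotence
= FALSE   — complement

contradiction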